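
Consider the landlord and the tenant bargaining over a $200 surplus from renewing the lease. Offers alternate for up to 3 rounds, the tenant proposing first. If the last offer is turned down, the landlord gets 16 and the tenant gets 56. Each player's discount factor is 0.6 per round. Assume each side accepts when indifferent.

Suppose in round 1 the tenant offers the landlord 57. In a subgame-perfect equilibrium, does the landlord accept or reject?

Work out the landlord's continuation value if the offer is rejected.
Round 3 (the tenant proposes): the landlord gets 16 if talks fail, so the tenant offers 16 and keeps 184.
Round 2 (the landlord proposes): the tenant can get 184 next round, worth 0.6 × 184 = 110.4 now. The landlord offers 110.4 and keeps 200 − 110.4 = 89.6.
So by rejecting in round 1, the landlord gets 89.6 next round, worth 0.6 × 89.6 = 53.76 now.
Offer 57 ≥ 53.76, so the landlord accepts.

Accept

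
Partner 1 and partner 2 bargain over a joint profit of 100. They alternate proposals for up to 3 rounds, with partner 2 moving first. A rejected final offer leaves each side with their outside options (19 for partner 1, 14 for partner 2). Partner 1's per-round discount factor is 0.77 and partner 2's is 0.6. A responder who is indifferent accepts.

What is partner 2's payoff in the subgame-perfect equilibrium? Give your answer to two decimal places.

Round 3 (partner 2 proposes): partner 1 gets 19 if talks fail, so partner 2 offers 19 and keeps 81.
Round 2 (partner 1 proposes): partner 2 can get 81 next round, worth 0.6 × 81 = 48.6 now, so partner 1 offers 48.6, keeping 51.4.
Round 1 (partner 2 proposes): partner 1 can get 51.4 next round, worth 0.77 × 51.4 = 39.578 now; partner 2 offers that and keeps 60.422.

60.42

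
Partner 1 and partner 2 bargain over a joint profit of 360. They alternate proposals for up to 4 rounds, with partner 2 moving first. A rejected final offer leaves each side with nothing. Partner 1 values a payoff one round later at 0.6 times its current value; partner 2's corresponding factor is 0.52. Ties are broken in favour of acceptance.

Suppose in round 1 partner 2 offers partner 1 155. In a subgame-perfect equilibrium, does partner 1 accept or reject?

Reject

Work out partner 1's continuation value if the offer is rejected.
Round 4 (partner 1 proposes): partner 2 will accept anything ≥ 0, so partner 1 offers 0 and keeps 360.
Round 3 (partner 2 proposes): partner 1 can get 360 next round, worth 0.6 × 360 = 216 now, so partner 2 offers 216, keeping 144.
Round 2 (partner 1 proposes): partner 2 can get 144 next round, worth 0.52 × 144 = 74.88 now, so partner 1 offers 74.88, keeping 285.12.
So by rejecting in round 1, partner 1 gets 285.12 next round, worth 0.6 × 285.12 = 171.072 now.
Offer 155 < 171.072, so partner 1 rejects.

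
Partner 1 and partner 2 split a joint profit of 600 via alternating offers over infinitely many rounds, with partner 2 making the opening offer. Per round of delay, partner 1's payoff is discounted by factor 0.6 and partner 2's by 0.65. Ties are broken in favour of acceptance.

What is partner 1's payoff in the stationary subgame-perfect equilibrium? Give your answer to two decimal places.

When partner 2 proposes, partner 1 accepts any offer worth at least 0.6 times what partner 1 would get by proposing next round; and vice versa.
This gives x = 600 − 0.6y and y = 600 − 0.65x, where x and y are each side's share when it proposes.
Hence (1 − 0.6·0.65)x = 600(1 − 0.6), i.e. 0.61·x = 240.
x ≈ 393.4426; partner 1's share is 600 − x ≈ 206.5574.

206.56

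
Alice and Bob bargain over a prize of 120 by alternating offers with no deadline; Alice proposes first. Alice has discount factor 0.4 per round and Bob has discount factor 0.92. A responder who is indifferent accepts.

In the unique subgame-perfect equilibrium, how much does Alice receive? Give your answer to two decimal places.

15.19

In a stationary SPE each proposer offers the other exactly their discounted continuation value.
If Alice keeps x when proposing and Bob keeps y when proposing, then x = 120 − 0.92y and y = 120 − 0.4x.
Solving: x = 120(1 − 0.92) / (1 − 0.4·0.92) = 9.6 / 0.632 ≈ 15.1899.
Bob gets 120 − 15.1899 ≈ 104.8101.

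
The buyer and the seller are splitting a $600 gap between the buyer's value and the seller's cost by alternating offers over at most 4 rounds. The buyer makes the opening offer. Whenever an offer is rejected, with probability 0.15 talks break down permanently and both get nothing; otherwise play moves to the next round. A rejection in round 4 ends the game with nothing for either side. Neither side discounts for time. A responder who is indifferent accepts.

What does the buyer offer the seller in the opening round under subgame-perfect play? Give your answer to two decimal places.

444.98

Round 4 (the seller proposes): rejection yields 0 for the buyer; the seller offers 0 and keeps 600.
Round 3 (the buyer proposes): rejecting gives the seller an expected 0.85 × 600 = 510. The buyer offers 510 and keeps 600 − 510 = 90.
Round 2 (the seller proposes): rejecting gives the buyer an expected 0.85 × 90 = 76.5, so the seller offers 76.5, keeping 523.5.
Round 1 (the buyer proposes): rejecting gives the seller an expected 0.85 × 523.5 = 444.975, so the buyer offers 444.975, keeping 155.025.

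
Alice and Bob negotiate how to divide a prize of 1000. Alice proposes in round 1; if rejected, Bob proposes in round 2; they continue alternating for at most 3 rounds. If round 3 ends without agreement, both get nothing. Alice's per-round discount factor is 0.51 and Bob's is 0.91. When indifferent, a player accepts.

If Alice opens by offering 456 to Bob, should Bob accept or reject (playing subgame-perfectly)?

Round 3 (Alice proposes): rejection yields 0 for Bob; Alice offers 0 and keeps 1000.
Round 2 (Bob proposes): Alice can get 1000 next round, worth 0.51 × 1000 = 510 now, so Bob offers 510, keeping 490.
So by rejecting in round 1, Bob gets 490 next round, worth 0.91 × 490 = 445.9 now.
Offer 456 ≥ 445.9, so Bob accepts.

Accept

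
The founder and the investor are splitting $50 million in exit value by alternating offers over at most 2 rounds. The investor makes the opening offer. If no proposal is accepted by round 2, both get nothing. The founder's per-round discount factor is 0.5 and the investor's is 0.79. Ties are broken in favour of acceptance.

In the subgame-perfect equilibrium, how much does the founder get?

Round 2 (the founder proposes): the investor will accept anything ≥ 0, so the founder offers 0 and keeps 50.
Round 1 (the investor proposes): the founder can get 50 next round, worth 0.5 × 50 = 25 now, so the investor offers 25, keeping 25.

25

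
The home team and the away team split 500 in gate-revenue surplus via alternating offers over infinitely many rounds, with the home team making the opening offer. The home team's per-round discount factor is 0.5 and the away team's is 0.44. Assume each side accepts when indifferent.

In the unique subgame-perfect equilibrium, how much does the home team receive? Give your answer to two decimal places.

358.97

In a stationary SPE each proposer offers the other exactly their discounted continuation value.
If the home team keeps x when proposing and the away team keeps y when proposing, then x = 500 − 0.44y and y = 500 − 0.5x.
Solving: x = 500(1 − 0.44) / (1 − 0.5·0.44) = 280 / 0.78 ≈ 358.9744.
The away team gets 500 − 358.9744 ≈ 141.0256.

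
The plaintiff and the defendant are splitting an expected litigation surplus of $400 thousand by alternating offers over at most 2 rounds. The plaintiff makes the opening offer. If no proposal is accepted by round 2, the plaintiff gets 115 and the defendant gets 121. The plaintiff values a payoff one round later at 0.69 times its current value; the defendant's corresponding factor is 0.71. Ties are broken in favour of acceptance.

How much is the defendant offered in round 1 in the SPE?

Round 2 (the defendant proposes): the plaintiff gets 115 if talks fail, so the defendant offers 115 and keeps 285.
Round 1 (the plaintiff proposes): the defendant can get 285 next round, worth 0.71 × 285 = 202.35 now. The plaintiff offers 202.35 and keeps 400 − 202.35 = 197.65.

202.35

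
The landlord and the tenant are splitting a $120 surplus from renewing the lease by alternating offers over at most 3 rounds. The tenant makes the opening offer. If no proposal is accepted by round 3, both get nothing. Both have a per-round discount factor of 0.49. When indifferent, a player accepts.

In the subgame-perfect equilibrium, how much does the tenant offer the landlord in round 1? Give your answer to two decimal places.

29.99

Solve by backward induction from round 3.
Round 3 (the tenant proposes): the landlord will accept anything ≥ 0, so the tenant offers 0 and keeps 120.
Round 2 (the landlord proposes): the tenant can get 120 next round, worth 0.49 × 120 = 58.8 now; the landlord offers that and keeps 61.2.
Round 1 (the tenant proposes): the landlord can get 61.2 next round, worth 0.49 × 61.2 = 29.988 now, so the tenant offers 29.988, keeping 90.012.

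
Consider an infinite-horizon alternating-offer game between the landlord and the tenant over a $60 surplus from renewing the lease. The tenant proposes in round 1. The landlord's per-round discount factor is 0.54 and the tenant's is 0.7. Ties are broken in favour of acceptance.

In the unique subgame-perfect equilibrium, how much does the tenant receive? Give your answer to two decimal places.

Let x be the tenant's share when the tenant proposes and y be the landlord's share when the landlord proposes.
The landlord accepts iff offered ≥ 0.54·y, so x = 60 − 0.54y. Symmetrically y = 60 − 0.7x.
Substituting: x = 60 − 0.54(60 − 0.7x), giving x(1 − 0.7·0.54) = 60(1 − 0.54).
So x = 60 × 0.46 / 0.622 ≈ 44.3730, and the landlord receives 60 − x ≈ 15.6270.

44.37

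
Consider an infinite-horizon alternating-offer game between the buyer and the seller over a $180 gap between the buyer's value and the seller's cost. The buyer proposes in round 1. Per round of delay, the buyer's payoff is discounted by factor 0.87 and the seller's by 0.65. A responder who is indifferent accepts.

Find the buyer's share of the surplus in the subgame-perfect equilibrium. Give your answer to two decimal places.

In a stationary SPE each proposer offers the other exactly their discounted continuation value.
If the buyer keeps x when proposing and the seller keeps y when proposing, then x = 180 − 0.65y and y = 180 − 0.87x.
Solving: x = 180(1 − 0.65) / (1 − 0.87·0.65) = 63 / 0.4345 ≈ 144.9942.
The seller gets 180 − 144.9942 ≈ 35.0058.

144.99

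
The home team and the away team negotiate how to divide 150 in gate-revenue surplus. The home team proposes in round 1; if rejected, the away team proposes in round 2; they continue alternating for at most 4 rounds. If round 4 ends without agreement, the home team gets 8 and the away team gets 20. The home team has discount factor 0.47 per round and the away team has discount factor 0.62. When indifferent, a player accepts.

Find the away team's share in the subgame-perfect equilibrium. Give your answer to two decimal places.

Solve by backward induction from round 4.
Round 4 (the away team proposes): the home team gets 8 if talks fail, so the away team offers 8 and keeps 142.
Round 3 (the home team proposes): the away team can get 142 next round, worth 0.62 × 142 = 88.04 now. The home team offers 88.04 and keeps 150 − 88.04 = 61.96.
Round 2 (the away team proposes): the home team can get 61.96 next round, worth 0.47 × 61.96 = 29.1212 now. The away team offers 29.1212 and keeps 150 − 29.1212 = 120.8788.
Round 1 (the home team proposes): the away team can get 120.8788 next round, worth 0.62 × 120.8788 = 74.944856 now. The home team offers 74.944856 and keeps 150 − 74.944856 = 75.055144.

74.94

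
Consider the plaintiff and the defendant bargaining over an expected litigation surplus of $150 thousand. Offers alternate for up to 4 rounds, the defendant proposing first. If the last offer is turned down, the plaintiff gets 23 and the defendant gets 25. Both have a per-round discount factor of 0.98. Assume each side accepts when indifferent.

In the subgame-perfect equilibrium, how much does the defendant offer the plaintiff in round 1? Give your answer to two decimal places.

120.59

Round 4 (the plaintiff proposes): the defendant gets 25 if talks fail, so the plaintiff offers 25 and keeps 125.
Round 3 (the defendant proposes): the plaintiff can get 125 next round, worth 0.98 × 125 = 122.5 now. The defendant offers 122.5 and keeps 150 − 122.5 = 27.5.
Round 2 (the plaintiff proposes): the defendant can get 27.5 next round, worth 0.98 × 27.5 = 26.95 now; the plaintiff offers that and keeps 123.05.
Round 1 (the defendant proposes): the plaintiff can get 123.05 next round, worth 0.98 × 123.05 = 120.589 now, so the defendant offers 120.589, keeping 29.411.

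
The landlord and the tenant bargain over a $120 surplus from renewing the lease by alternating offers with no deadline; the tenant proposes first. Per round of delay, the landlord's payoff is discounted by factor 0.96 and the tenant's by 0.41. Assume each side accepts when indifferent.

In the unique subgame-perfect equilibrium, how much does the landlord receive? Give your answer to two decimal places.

112.08

When the tenant proposes, the landlord accepts any offer worth at least 0.96 times what the landlord would get by proposing next round; and vice versa.
This gives x = 120 − 0.96y and y = 120 − 0.41x, where x and y are each side's share when it proposes.
Hence (1 − 0.96·0.41)x = 120(1 − 0.96), i.e. 0.6064·x = 4.8.
x ≈ 7.9156; the landlord's share is 120 − x ≈ 112.0844.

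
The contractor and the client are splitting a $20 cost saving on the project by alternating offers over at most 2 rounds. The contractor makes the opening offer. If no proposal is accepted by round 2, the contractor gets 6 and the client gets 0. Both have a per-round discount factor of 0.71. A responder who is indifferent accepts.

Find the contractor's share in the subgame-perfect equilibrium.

Round 2 (the client proposes): the contractor gets 6 if talks fail, so the client offers 6 and keeps 14.
Round 1 (the contractor proposes): the client can get 14 next round, worth 0.71 × 14 = 9.94 now. The contractor offers 9.94 and keeps 20 − 9.94 = 10.06.

10.06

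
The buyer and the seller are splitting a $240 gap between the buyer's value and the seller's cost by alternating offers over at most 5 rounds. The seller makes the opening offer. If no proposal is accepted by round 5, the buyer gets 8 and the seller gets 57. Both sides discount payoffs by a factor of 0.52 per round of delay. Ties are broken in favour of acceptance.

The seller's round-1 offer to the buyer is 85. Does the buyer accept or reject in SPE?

Work out the buyer's continuation value if the offer is rejected.
Round 5 (the seller proposes): the buyer gets 8 if talks fail, so the seller offers 8 and keeps 232.
Round 4 (the buyer proposes): the seller can get 232 next round, worth 0.52 × 232 = 120.64 now; the buyer offers that and keeps 119.36.
Round 3 (the seller proposes): the buyer can get 119.36 next round, worth 0.52 × 119.36 = 62.0672 now. The seller offers 62.0672 and keeps 240 − 62.0672 = 177.9328.
Round 2 (the buyer proposes): the seller can get 177.9328 next round, worth 0.52 × 177.9328 = 92.525056 now. The buyer offers 92.525056 and keeps 240 − 92.525056 = 147.474944.
So by rejecting in round 1, the buyer gets 147.474944 next round, worth 0.52 × 147.474944 = 76.68697088 now.
Offer 85 ≥ 76.68697088, so the buyer accepts.

Accept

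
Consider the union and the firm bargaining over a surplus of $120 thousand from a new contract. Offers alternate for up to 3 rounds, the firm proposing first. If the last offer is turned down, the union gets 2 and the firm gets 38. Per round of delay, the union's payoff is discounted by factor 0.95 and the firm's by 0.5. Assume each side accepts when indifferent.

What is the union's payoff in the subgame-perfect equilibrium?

57.95

Round 3 (the firm proposes): the union gets 2 if talks fail, so the firm offers 2 and keeps 118.
Round 2 (the union proposes): the firm can get 118 next round, worth 0.5 × 118 = 59 now, so the union offers 59, keeping 61.
Round 1 (the firm proposes): the union can get 61 next round, worth 0.95 × 61 = 57.95 now. The firm offers 57.95 and keeps 120 − 57.95 = 62.05.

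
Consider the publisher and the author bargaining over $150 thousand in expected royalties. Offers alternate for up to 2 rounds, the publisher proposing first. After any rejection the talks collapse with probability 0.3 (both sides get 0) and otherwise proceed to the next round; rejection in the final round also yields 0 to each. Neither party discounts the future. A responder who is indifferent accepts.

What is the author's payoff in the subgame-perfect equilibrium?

Round 2 (the author proposes): rejection yields 0 for the publisher; the author offers 0 and keeps 150.
Round 1 (the publisher proposes): rejecting gives the author an expected 0.7 × 150 = 105. The publisher offers 105 and keeps 150 − 105 = 45.

105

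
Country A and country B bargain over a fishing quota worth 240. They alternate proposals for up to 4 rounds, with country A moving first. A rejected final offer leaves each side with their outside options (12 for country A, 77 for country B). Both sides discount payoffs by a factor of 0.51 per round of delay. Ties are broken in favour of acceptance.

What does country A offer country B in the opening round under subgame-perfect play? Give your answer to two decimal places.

Round 4 (country B proposes): country A gets 12 if talks fail, so country B offers 12 and keeps 228.
Round 3 (country A proposes): country B can get 228 next round, worth 0.51 × 228 = 116.28 now, so country A offers 116.28, keeping 123.72.
Round 2 (country B proposes): country A can get 123.72 next round, worth 0.51 × 123.72 = 63.0972 now, so country B offers 63.0972, keeping 176.9028.
Round 1 (country A proposes): country B can get 176.9028 next round, worth 0.51 × 176.9028 = 90.220428 now. Country A offers 90.220428 and keeps 240 − 90.220428 = 149.779572.

90.22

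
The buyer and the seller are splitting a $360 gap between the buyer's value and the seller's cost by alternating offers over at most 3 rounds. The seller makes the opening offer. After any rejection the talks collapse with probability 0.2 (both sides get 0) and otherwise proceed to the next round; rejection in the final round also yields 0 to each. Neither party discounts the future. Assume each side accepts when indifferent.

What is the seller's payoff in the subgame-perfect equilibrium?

Round 3 (the seller proposes): the buyer will accept anything ≥ 0, so the seller offers 0 and keeps 360.
Round 2 (the buyer proposes): rejecting gives the seller an expected 0.8 × 360 = 288, so the buyer offers 288, keeping 72.
Round 1 (the seller proposes): rejecting gives the buyer an expected 0.8 × 72 = 57.6; the seller offers that and keeps 302.4.

302.4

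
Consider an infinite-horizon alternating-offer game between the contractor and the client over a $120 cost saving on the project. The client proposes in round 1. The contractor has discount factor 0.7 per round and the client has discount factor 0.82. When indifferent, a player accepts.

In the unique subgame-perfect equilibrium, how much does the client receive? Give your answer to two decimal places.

Let x be the client's share when the client proposes and y be the contractor's share when the contractor proposes.
The contractor accepts iff offered ≥ 0.7·y, so x = 120 − 0.7y. Symmetrically y = 120 − 0.82x.
Substituting: x = 120 − 0.7(120 − 0.82x), giving x(1 − 0.82·0.7) = 120(1 − 0.7).
So x = 120 × 0.3 / 0.426 ≈ 84.5070, and the contractor receives 120 − x ≈ 35.4930.

84.51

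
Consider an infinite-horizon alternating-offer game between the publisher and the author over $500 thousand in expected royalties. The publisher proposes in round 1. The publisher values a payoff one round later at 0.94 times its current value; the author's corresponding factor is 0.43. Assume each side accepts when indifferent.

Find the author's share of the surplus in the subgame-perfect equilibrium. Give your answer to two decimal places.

21.65

When the publisher proposes, the author accepts any offer worth at least 0.43 times what the author would get by proposing next round; and vice versa.
This gives x = 500 − 0.43y and y = 500 − 0.94x, where x and y are each side's share when it proposes.
Hence (1 − 0.43·0.94)x = 500(1 − 0.43), i.e. 0.5958·x = 285.
x ≈ 478.3484; the author's share is 500 − x ≈ 21.6516.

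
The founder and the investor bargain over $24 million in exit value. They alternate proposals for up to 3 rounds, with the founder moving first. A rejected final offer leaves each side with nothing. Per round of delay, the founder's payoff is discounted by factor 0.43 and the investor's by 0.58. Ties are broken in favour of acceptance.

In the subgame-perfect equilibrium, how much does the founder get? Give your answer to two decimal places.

Round 3 (the founder proposes): the investor will accept anything ≥ 0, so the founder offers 0 and keeps 24.
Round 2 (the investor proposes): the founder can get 24 next round, worth 0.43 × 24 = 10.32 now; the investor offers that and keeps 13.68.
Round 1 (the founder proposes): the investor can get 13.68 next round, worth 0.58 × 13.68 = 7.9344 now, so the founder offers 7.9344, keeping 16.0656.

16.07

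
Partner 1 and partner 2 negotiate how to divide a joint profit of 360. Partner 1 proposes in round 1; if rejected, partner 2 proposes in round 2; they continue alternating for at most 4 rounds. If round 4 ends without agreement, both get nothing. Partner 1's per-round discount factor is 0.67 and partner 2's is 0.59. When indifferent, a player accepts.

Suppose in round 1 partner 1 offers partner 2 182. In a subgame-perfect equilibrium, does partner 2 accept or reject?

Accept

Work out partner 2's continuation value if the offer is rejected.
Round 4 (partner 2 proposes): rejection yields 0 for partner 1; partner 2 offers 0 and keeps 360.
Round 3 (partner 1 proposes): partner 2 can get 360 next round, worth 0.59 × 360 = 212.4 now. Partner 1 offers 212.4 and keeps 360 − 212.4 = 147.6.
Round 2 (partner 2 proposes): partner 1 can get 147.6 next round, worth 0.67 × 147.6 = 98.892 now, so partner 2 offers 98.892, keeping 261.108.
So by rejecting in round 1, partner 2 gets 261.108 next round, worth 0.59 × 261.108 = 154.05372 now.
Offer 182 ≥ 154.05372, so partner 2 accepts.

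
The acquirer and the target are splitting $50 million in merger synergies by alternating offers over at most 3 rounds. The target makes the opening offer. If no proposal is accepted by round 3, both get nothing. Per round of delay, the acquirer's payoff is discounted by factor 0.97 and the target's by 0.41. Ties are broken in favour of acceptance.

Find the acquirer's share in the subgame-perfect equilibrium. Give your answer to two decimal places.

Round 3 (the target proposes): rejection yields 0 for the acquirer; the target offers 0 and keeps 50.
Round 2 (the acquirer proposes): the target can get 50 next round, worth 0.41 × 50 = 20.5 now, so the acquirer offers 20.5, keeping 29.5.
Round 1 (the target proposes): the acquirer can get 29.5 next round, worth 0.97 × 29.5 = 28.615 now, so the target offers 28.615, keeping 21.385.

28.62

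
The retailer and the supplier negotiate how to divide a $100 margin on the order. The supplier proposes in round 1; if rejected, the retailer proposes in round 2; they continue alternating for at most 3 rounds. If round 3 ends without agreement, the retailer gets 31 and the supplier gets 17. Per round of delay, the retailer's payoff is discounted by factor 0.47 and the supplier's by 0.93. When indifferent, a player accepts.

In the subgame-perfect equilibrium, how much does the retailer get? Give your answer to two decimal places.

16.84

Round 3 (the supplier proposes): the retailer gets 31 if talks fail, so the supplier offers 31 and keeps 69.
Round 2 (the retailer proposes): the supplier can get 69 next round, worth 0.93 × 69 = 64.17 now, so the retailer offers 64.17, keeping 35.83.
Round 1 (the supplier proposes): the retailer can get 35.83 next round, worth 0.47 × 35.83 = 16.8401 now. The supplier offers 16.8401 and keeps 100 − 16.8401 = 83.1599.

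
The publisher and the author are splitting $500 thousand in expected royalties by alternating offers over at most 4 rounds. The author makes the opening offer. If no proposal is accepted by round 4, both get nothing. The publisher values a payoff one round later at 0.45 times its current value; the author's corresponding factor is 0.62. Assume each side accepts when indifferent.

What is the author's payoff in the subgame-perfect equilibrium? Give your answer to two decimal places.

351.73

Solve by backward induction from round 4.
Round 4 (the publisher proposes): the author will accept anything ≥ 0, so the publisher offers 0 and keeps 500.
Round 3 (the author proposes): the publisher can get 500 next round, worth 0.45 × 500 = 225 now; the author offers that and keeps 275.
Round 2 (the publisher proposes): the author can get 275 next round, worth 0.62 × 275 = 170.5 now, so the publisher offers 170.5, keeping 329.5.
Round 1 (the author proposes): the publisher can get 329.5 next round, worth 0.45 × 329.5 = 148.275 now; the author offers that and keeps 351.725.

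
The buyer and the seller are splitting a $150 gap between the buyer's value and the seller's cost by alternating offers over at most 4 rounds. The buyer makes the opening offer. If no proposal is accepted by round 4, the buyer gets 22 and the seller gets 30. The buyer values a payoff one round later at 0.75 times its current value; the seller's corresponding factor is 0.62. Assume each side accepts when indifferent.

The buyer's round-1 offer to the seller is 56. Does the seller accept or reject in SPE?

Round 4 (the seller proposes): the buyer gets 22 if talks fail, so the seller offers 22 and keeps 128.
Round 3 (the buyer proposes): the seller can get 128 next round, worth 0.62 × 128 = 79.36 now; the buyer offers that and keeps 70.64.
Round 2 (the seller proposes): the buyer can get 70.64 next round, worth 0.75 × 70.64 = 52.98 now, so the seller offers 52.98, keeping 97.02.
So by rejecting in round 1, the seller gets 97.02 next round, worth 0.62 × 97.02 = 60.1524 now.
Offer 56 < 60.1524, so the seller rejects.

Reject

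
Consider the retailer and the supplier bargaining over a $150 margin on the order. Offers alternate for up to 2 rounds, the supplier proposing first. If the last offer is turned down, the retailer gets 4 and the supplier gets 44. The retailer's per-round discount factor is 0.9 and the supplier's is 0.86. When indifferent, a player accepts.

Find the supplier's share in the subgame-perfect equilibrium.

54.6

Round 2 (the retailer proposes): the supplier gets 44 if talks fail, so the retailer offers 44 and keeps 106.
Round 1 (the supplier proposes): the retailer can get 106 next round, worth 0.9 × 106 = 95.4 now, so the supplier offers 95.4, keeping 54.6.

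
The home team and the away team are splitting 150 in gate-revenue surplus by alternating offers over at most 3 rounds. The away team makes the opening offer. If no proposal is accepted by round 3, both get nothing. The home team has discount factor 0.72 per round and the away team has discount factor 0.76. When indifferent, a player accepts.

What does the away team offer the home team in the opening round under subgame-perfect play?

25.92

By backward induction:
Round 3 (the away team proposes): rejection yields 0 for the home team; the away team offers 0 and keeps 150.
Round 2 (the home team proposes): the away team can get 150 next round, worth 0.76 × 150 = 114 now, so the home team offers 114, keeping 36.
Round 1 (the away team proposes): the home team can get 36 next round, worth 0.72 × 36 = 25.92 now; the away team offers that and keeps 124.08.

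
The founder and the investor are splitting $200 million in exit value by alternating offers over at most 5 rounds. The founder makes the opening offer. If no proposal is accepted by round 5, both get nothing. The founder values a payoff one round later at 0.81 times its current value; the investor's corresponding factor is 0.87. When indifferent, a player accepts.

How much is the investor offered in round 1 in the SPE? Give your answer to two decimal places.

56.36

Round 5 (the founder proposes): the investor will accept anything ≥ 0, so the founder offers 0 and keeps 200.
Round 4 (the investor proposes): the founder can get 200 next round, worth 0.81 × 200 = 162 now, so the investor offers 162, keeping 38.
Round 3 (the founder proposes): the investor can get 38 next round, worth 0.87 × 38 = 33.06 now. The founder offers 33.06 and keeps 200 − 33.06 = 166.94.
Round 2 (the investor proposes): the founder can get 166.94 next round, worth 0.81 × 166.94 = 135.2214 now. The investor offers 135.2214 and keeps 200 − 135.2214 = 64.7786.
Round 1 (the founder proposes): the investor can get 64.7786 next round, worth 0.87 × 64.7786 = 56.357382 now; the founder offers that and keeps 143.642618.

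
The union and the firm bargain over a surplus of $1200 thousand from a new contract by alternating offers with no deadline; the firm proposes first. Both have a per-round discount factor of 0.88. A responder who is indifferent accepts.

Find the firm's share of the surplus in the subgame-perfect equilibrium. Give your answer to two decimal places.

In a stationary SPE each proposer offers the other exactly their discounted continuation value.
If the firm keeps x when proposing and the union keeps y when proposing, then x = 1200 − 0.88y and y = 1200 − 0.88x.
Solving: x = 1200(1 − 0.88) / (1 − 0.88·0.88) = 144 / 0.2256 ≈ 638.2979.
The union gets 1200 − 638.2979 ≈ 561.7021.

638.30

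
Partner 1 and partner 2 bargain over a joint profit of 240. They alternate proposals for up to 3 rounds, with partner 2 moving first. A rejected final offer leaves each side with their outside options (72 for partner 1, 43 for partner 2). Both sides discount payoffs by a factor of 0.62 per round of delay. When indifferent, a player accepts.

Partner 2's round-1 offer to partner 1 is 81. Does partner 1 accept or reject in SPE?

Reject

Work out partner 1's continuation value if the offer is rejected.
Round 3 (partner 2 proposes): partner 1 gets 72 if talks fail, so partner 2 offers 72 and keeps 168.
Round 2 (partner 1 proposes): partner 2 can get 168 next round, worth 0.62 × 168 = 104.16 now; partner 1 offers that and keeps 135.84.
So by rejecting in round 1, partner 1 gets 135.84 next round, worth 0.62 × 135.84 = 84.2208 now.
Offer 81 < 84.2208, so partner 1 rejects.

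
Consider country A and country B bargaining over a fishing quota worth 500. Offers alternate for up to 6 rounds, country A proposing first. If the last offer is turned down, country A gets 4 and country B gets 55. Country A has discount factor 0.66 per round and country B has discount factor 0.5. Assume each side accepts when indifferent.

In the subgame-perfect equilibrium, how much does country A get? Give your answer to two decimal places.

Solve by backward induction from round 6.
Round 6 (country B proposes): country A gets 4 if talks fail, so country B offers 4 and keeps 496.
Round 5 (country A proposes): country B can get 496 next round, worth 0.5 × 496 = 248 now. Country A offers 248 and keeps 500 − 248 = 252.
Round 4 (country B proposes): country A can get 252 next round, worth 0.66 × 252 = 166.32 now. Country B offers 166.32 and keeps 500 − 166.32 = 333.68.
Round 3 (country A proposes): country B can get 333.68 next round, worth 0.5 × 333.68 = 166.84 now. Country A offers 166.84 and keeps 500 − 166.84 = 333.16.
Round 2 (country B proposes): country A can get 333.16 next round, worth 0.66 × 333.16 = 219.8856 now; country B offers that and keeps 280.1144.
Round 1 (country A proposes): country B can get 280.1144 next round, worth 0.5 × 280.1144 = 140.0572 now, so country A offers 140.0572, keeping 359.9428.

359.94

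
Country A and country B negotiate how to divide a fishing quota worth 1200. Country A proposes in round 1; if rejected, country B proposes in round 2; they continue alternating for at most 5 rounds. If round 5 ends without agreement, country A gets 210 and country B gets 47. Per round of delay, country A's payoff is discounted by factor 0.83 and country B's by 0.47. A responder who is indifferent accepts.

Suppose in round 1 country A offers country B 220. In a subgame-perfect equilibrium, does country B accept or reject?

Accept

Round 5 (country A proposes): country B gets 47 if talks fail, so country A offers 47 and keeps 1153.
Round 4 (country B proposes): country A can get 1153 next round, worth 0.83 × 1153 = 956.99 now; country B offers that and keeps 243.01.
Round 3 (country A proposes): country B can get 243.01 next round, worth 0.47 × 243.01 = 114.2147 now. Country A offers 114.2147 and keeps 1200 − 114.2147 = 1085.7853.
Round 2 (country B proposes): country A can get 1085.7853 next round, worth 0.83 × 1085.7853 = 901.201799 now, so country B offers 901.201799, keeping 298.798201.
So by rejecting in round 1, country B gets 298.798201 next round, worth 0.47 × 298.798201 = 140.43515447 now.
Offer 220 ≥ 140.43515447, so country B accepts.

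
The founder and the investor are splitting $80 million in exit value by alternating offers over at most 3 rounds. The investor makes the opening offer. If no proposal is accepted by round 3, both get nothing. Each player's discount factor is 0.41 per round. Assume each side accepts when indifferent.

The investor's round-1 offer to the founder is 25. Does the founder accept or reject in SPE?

Accept

Work out the founder's continuation value if the offer is rejected.
Round 3 (the investor proposes): rejection yields 0 for the founder; the investor offers 0 and keeps 80.
Round 2 (the founder proposes): the investor can get 80 next round, worth 0.41 × 80 = 32.8 now, so the founder offers 32.8, keeping 47.2.
So by rejecting in round 1, the founder gets 47.2 next round, worth 0.41 × 47.2 = 19.352 now.
Offer 25 ≥ 19.352, so the founder accepts.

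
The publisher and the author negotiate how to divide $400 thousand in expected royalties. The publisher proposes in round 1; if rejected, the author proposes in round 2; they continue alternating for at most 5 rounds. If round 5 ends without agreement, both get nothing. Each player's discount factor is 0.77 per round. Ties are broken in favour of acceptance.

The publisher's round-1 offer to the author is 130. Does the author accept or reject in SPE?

Round 5 (the publisher proposes): the author will accept anything ≥ 0, so the publisher offers 0 and keeps 400.
Round 4 (the author proposes): the publisher can get 400 next round, worth 0.77 × 400 = 308 now. The author offers 308 and keeps 400 − 308 = 92.
Round 3 (the publisher proposes): the author can get 92 next round, worth 0.77 × 92 = 70.84 now; the publisher offers that and keeps 329.16.
Round 2 (the author proposes): the publisher can get 329.16 next round, worth 0.77 × 329.16 = 253.4532 now, so the author offers 253.4532, keeping 146.5468.
So by rejecting in round 1, the author gets 146.5468 next round, worth 0.77 × 146.5468 = 112.841036 now.
Offer 130 ≥ 112.841036, so the author accepts.

Accept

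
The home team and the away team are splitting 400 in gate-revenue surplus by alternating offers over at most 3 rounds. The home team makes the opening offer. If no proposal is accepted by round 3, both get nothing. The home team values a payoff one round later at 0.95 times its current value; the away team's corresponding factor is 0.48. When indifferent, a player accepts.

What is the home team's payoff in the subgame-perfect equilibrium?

By backward induction:
Round 3 (the home team proposes): rejection yields 0 for the away team; the home team offers 0 and keeps 400.
Round 2 (the away team proposes): the home team can get 400 next round, worth 0.95 × 400 = 380 now, so the away team offers 380, keeping 20.
Round 1 (the home team proposes): the away team can get 20 next round, worth 0.48 × 20 = 9.6 now, so the home team offers 9.6, keeping 390.4.

390.4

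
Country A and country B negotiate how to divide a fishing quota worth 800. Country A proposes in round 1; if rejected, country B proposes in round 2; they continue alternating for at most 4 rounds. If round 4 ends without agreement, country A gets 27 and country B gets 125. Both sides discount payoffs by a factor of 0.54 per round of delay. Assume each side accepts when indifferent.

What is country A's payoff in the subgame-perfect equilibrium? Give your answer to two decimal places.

By backward induction:
Round 4 (country B proposes): country A gets 27 if talks fail, so country B offers 27 and keeps 773.
Round 3 (country A proposes): country B can get 773 next round, worth 0.54 × 773 = 417.42 now, so country A offers 417.42, keeping 382.58.
Round 2 (country B proposes): country A can get 382.58 next round, worth 0.54 × 382.58 = 206.5932 now; country B offers that and keeps 593.4068.
Round 1 (country A proposes): country B can get 593.4068 next round, worth 0.54 × 593.4068 = 320.439672 now. Country A offers 320.439672 and keeps 800 − 320.439672 = 479.560328.

479.56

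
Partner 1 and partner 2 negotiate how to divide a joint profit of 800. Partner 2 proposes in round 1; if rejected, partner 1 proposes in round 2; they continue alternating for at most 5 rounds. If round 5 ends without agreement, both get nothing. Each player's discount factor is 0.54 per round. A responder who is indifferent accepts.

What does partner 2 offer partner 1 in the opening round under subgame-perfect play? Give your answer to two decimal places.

256.67

Round 5 (partner 2 proposes): rejection yields 0 for partner 1; partner 2 offers 0 and keeps 800.
Round 4 (partner 1 proposes): partner 2 can get 800 next round, worth 0.54 × 800 = 432 now; partner 1 offers that and keeps 368.
Round 3 (partner 2 proposes): partner 1 can get 368 next round, worth 0.54 × 368 = 198.72 now; partner 2 offers that and keeps 601.28.
Round 2 (partner 1 proposes): partner 2 can get 601.28 next round, worth 0.54 × 601.28 = 324.6912 now. Partner 1 offers 324.6912 and keeps 800 − 324.6912 = 475.3088.
Round 1 (partner 2 proposes): partner 1 can get 475.3088 next round, worth 0.54 × 475.3088 = 256.666752 now; partner 2 offers that and keeps 543.333248.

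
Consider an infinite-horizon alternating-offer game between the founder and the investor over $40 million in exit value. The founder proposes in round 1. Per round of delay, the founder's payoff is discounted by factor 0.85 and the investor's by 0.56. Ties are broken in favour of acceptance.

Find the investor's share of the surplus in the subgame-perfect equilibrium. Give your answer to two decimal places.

6.41

Let x be the founder's share when the founder proposes and y be the investor's share when the investor proposes.
The investor accepts iff offered ≥ 0.56·y, so x = 40 − 0.56y. Symmetrically y = 40 − 0.85x.
Substituting: x = 40 − 0.56(40 − 0.85x), giving x(1 − 0.85·0.56) = 40(1 − 0.56).
So x = 40 × 0.44 / 0.524 ≈ 33.5878, and the investor receives 40 − x ≈ 6.4122.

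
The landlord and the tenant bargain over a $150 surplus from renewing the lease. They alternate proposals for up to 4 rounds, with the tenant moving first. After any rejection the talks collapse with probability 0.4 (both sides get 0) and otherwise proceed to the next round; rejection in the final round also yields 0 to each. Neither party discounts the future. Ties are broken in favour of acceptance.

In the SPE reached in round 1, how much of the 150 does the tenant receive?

By backward induction:
Round 4 (the landlord proposes): the tenant will accept anything ≥ 0, so the landlord offers 0 and keeps 150.
Round 3 (the tenant proposes): rejecting gives the landlord an expected 0.6 × 150 = 90; the tenant offers that and keeps 60.
Round 2 (the landlord proposes): rejecting gives the tenant an expected 0.6 × 60 = 36. The landlord offers 36 and keeps 150 − 36 = 114.
Round 1 (the tenant proposes): rejecting gives the landlord an expected 0.6 × 114 = 68.4; the tenant offers that and keeps 81.6.

81.6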